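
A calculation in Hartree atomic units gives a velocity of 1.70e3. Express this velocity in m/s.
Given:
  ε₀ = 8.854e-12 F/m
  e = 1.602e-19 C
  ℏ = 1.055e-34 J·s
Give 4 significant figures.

3.717e9 m/s

One atomic unit of velocity: v_au = e²/(4πε₀ℏ) = 2.186e6 m/s.
1.70e3 × 2.186e6 m/s = 3.717e9 m/s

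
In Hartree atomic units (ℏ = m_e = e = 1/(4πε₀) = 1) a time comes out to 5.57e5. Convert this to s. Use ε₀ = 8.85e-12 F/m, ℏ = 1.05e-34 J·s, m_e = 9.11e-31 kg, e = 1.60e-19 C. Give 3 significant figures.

1.34e-11 s

One atomic unit of time: τ_au = (4πε₀)²ℏ³/(m_e e⁴) = 2.40e-17 s.
5.57e5 × 2.40e-17 s = 1.34e-11 s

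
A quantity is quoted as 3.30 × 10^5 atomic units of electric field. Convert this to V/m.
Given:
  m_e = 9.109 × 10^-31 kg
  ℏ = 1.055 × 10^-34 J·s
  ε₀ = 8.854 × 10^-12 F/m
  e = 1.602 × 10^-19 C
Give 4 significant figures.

1.693 × 10^17 V/m

One atomic unit of electric field: E_au = E_h/(e a₀) = m_e²e⁵/((4πε₀)³ℏ⁴) = 5.131 × 10^11 V/m.
3.30 × 10^5 × 5.131 × 10^11 V/m = 1.693 × 10^17 V/m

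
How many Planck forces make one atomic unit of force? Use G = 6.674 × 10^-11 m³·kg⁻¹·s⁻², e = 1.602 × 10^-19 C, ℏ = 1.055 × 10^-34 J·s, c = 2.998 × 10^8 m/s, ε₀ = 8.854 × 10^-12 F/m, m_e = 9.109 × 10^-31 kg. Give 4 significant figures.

atomic unit of force: F_au = E_h/a₀ = m_e²e⁶/((4πε₀)³ℏ⁴) = 8.220 × 10^-8 N
Planck force: F_P = c⁴/G = 1.210 × 10^44 N
ratio = 8.220 × 10^-8 / 1.210 × 10^44 = 6.791 × 10^-52

6.791 × 10^-52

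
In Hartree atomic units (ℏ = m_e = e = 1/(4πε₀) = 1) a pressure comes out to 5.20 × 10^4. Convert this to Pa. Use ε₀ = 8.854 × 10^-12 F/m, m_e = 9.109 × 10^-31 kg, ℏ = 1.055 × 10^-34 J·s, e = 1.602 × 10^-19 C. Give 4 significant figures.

1.523 × 10^18 Pa

One atomic unit of pressure: P_au = E_h/a₀³ = m_e⁴e¹⁰/((4πε₀)⁵ℏ⁸) = 2.929 × 10^13 Pa.
5.20 × 10^4 × 2.929 × 10^13 Pa = 1.523 × 10^18 Pa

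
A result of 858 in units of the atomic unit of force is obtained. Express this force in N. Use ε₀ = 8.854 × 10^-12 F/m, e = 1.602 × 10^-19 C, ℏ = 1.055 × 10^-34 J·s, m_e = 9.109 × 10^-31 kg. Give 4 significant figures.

One atomic unit of force: F_au = E_h/a₀ = m_e²e⁶/((4πε₀)³ℏ⁴) = 8.220 × 10^-8 N.
858 × 8.220 × 10^-8 N = 7.053 × 10^-5 N

7.053 × 10^-5 N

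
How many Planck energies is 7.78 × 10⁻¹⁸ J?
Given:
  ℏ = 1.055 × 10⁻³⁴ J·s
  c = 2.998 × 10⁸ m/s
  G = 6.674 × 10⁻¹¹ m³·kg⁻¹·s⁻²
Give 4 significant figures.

3.976 × 10⁻²⁷

Planck energy: E_P = √(ℏc⁵/G) = 1.957 × 10⁹ J.
7.78 × 10⁻¹⁸ / 1.957 × 10⁹ = 3.976 × 10⁻²⁷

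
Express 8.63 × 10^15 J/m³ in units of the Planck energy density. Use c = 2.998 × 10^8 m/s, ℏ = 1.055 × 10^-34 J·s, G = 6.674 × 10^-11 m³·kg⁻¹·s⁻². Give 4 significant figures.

1.863 × 10^-98

Planck energy density: u_P = c⁷/(ℏG²) = 4.632 × 10^113 J/m³.
8.63 × 10^15 / 4.632 × 10^113 = 1.863 × 10^-98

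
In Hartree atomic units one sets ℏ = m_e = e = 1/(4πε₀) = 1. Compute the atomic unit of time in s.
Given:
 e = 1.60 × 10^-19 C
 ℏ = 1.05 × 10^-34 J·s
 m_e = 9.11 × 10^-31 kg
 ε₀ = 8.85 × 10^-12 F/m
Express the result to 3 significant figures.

τ_au = (4πε₀)²ℏ³/(m_e e⁴)
E_h = 4.38 × 10^-18 J
ℏ/E_h = 2.40 × 10^-17 s

2.40 × 10^-17 s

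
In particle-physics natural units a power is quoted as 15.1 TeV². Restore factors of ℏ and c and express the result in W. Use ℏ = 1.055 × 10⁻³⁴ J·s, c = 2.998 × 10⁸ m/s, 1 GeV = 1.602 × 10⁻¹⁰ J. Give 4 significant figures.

Power is [E]/[T] = [E]²/ℏ.
1 GeV² → 1/ℏ × (1 GeV in J)² = 2.433 × 10¹⁴ W.
Convert the energy scale: 15.1 TeV² = 1.51 × 10⁷ GeV².
Result: 1.51 × 10⁷ × 2.433 × 10¹⁴ = 3.673 × 10²¹ W.

3.673 × 10²¹ W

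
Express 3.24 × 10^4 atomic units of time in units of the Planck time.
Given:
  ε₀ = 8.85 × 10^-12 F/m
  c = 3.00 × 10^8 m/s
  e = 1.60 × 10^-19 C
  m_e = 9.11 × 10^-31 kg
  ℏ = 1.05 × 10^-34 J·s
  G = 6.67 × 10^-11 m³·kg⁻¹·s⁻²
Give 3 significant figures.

atomic unit of time: τ_au = (4πε₀)²ℏ³/(m_e e⁴) = 2.40 × 10^-17 s
Planck time: t_P = √(ℏG/c⁵) = 5.37 × 10^-44 s
3.24 × 10^4 × 2.40 × 10^-17 / 5.37 × 10^-44 = 1.45 × 10^31

1.45 × 10^31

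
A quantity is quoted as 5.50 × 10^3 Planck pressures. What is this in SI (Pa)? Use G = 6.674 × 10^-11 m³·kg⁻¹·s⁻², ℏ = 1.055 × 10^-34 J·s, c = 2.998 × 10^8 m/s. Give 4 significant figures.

One Planck pressure: p_P = c⁷/(ℏG²) = 4.632 × 10^113 Pa.
5.50 × 10^3 × 4.632 × 10^113 Pa = 2.548 × 10^117 Pa

2.548 × 10^117 Pa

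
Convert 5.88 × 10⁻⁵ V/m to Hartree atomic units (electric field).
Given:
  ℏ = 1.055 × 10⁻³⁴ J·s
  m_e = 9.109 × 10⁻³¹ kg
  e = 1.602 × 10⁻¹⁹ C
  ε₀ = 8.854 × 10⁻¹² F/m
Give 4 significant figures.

atomic unit of electric field: E_au = E_h/(e a₀) = m_e²e⁵/((4πε₀)³ℏ⁴) = 5.131 × 10¹¹ V/m.
5.88 × 10⁻⁵ / 5.131 × 10¹¹ = 1.146 × 10⁻¹⁶

1.146 × 10⁻¹⁶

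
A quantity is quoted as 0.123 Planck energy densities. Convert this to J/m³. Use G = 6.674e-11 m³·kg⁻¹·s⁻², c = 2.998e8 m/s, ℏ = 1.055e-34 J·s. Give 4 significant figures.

5.698e112 J/m³

One Planck energy density: u_P = c⁷/(ℏG²) = 4.632e113 J/m³.
0.123 × 4.632e113 J/m³ = 5.698e112 J/m³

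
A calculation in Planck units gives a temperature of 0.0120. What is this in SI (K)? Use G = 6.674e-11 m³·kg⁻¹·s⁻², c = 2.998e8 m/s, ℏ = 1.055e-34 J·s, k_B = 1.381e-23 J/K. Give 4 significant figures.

1.700e30 K

One Planck temperature: T_P = √(ℏc⁵/G) / k_B = 1.417e32 K.
0.0120 × 1.417e32 K = 1.700e30 K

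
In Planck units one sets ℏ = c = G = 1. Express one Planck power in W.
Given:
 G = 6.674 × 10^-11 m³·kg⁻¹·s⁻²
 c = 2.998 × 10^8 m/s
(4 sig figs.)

P_P = c⁵/G
  = 2.422 × 10^42 / 6.674 × 10^-11
  = 3.629 × 10^52 W

3.629 × 10^52 W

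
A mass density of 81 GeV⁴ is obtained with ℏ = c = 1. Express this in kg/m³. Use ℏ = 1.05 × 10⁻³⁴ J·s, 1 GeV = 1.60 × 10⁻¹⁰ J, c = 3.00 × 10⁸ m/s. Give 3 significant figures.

Mass density is [E]/(c²[L]³) = [E]⁴/(ℏ³c⁵).
1 GeV⁴ → 1/(ℏ³c⁵) × (1 GeV in J)⁴ = 2.33 × 10²⁰ kg/m³.
Result: 81 × 2.33 × 10²⁰ = 1.89 × 10²² kg/m³.

1.89 × 10²² kg/m³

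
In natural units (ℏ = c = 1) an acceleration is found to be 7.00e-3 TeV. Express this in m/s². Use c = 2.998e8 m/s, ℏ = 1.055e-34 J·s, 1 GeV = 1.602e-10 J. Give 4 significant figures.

3.187e33 m/s²

Acceleration is [L]/[T]² = c·[E]/ℏ.
1 GeV → c/ℏ × (1 GeV in J) = 4.552e32 m/s².
Convert the energy scale: 7.00e-3 TeV = 7 GeV.
Result: 7 × 4.552e32 = 3.187e33 m/s².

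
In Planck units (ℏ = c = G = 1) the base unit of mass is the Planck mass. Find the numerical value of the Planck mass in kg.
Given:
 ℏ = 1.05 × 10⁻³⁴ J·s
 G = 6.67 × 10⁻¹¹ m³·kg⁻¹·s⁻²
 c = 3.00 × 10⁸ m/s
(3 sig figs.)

2.17 × 10⁻⁸ kg

m_P = √(ℏc/G)
  = √(4.72 × 10⁻¹⁶)
  = 2.17 × 10⁻⁸ kg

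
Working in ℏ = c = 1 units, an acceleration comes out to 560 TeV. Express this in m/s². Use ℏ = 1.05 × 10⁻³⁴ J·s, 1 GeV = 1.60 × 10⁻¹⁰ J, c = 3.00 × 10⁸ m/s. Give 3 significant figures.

Acceleration is [L]/[T]² = c·[E]/ℏ.
1 GeV → c/ℏ × (1 GeV in J) = 4.57 × 10³² m/s².
Convert the energy scale: 560 TeV = 5.60 × 10⁵ GeV.
Result: 5.60 × 10⁵ × 4.57 × 10³² = 2.56 × 10³⁸ m/s².

2.56 × 10³⁸ m/s²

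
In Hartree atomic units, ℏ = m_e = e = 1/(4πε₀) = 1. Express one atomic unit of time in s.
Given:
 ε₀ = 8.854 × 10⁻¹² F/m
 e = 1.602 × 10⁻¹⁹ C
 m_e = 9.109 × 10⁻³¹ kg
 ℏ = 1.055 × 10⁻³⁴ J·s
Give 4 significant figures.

The unique combination of the constants set to 1 with dimensions of time is τ_au = (4πε₀)²ℏ³/(m_e e⁴).
E_h = 4.354 × 10⁻¹⁸ J
ℏ/E_h = 2.423 × 10⁻¹⁷ s

2.423 × 10⁻¹⁷ s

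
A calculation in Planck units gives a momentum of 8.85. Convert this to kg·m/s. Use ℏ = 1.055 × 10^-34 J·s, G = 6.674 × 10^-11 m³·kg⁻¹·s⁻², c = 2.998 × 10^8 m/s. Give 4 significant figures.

57.76 kg·m/s

One Planck momentum: p_P = √(ℏc³/G) = 6.527 kg·m/s.
8.85 × 6.527 kg·m/s = 57.76 kg·m/s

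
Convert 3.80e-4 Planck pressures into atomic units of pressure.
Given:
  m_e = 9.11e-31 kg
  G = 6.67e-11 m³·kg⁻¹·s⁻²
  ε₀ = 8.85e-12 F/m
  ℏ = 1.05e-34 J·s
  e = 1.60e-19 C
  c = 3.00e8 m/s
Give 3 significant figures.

5.90e96

Planck pressure: p_P = c⁷/(ℏG²) = 4.68e113 Pa
atomic unit of pressure: P_au = E_h/a₀³ = m_e⁴e¹⁰/((4πε₀)⁵ℏ⁸) = 3.01e13 Pa
3.80e-4 × 4.68e113 / 3.01e13 = 5.90e96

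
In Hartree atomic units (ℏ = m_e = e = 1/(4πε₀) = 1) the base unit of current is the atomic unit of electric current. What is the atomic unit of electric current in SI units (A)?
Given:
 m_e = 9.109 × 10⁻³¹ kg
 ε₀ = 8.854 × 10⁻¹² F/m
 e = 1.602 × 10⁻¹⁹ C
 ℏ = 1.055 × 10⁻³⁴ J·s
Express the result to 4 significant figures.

6.612 × 10⁻³ A

I_au = e E_h/ℏ = m_e e⁵/((4πε₀)²ℏ³)
E_h = 4.354 × 10⁻¹⁸ J
e·E_h/ℏ = 6.612 × 10⁻³ A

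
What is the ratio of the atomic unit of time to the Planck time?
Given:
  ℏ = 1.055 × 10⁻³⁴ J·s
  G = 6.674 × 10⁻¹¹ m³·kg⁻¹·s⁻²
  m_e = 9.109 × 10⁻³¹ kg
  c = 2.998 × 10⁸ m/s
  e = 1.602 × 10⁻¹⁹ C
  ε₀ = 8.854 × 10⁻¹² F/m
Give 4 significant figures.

atomic unit of time: τ_au = (4πε₀)²ℏ³/(m_e e⁴) = 2.423 × 10⁻¹⁷ s
Planck time: t_P = √(ℏG/c⁵) = 5.392 × 10⁻⁴⁴ s
ratio = 2.423 × 10⁻¹⁷ / 5.392 × 10⁻⁴⁴ = 4.494 × 10²⁶

4.494 × 10²⁶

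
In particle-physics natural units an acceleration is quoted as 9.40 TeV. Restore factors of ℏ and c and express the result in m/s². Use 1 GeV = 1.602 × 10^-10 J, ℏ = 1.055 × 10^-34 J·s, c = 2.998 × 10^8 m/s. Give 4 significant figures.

Acceleration is [L]/[T]² = c·[E]/ℏ.
1 GeV → c/ℏ × (1 GeV in J) = 4.552 × 10^32 m/s².
Convert the energy scale: 9.40 TeV = 9.40 × 10^3 GeV.
Result: 9.40 × 10^3 × 4.552 × 10^32 = 4.279 × 10^36 m/s².

4.279 × 10^36 m/s²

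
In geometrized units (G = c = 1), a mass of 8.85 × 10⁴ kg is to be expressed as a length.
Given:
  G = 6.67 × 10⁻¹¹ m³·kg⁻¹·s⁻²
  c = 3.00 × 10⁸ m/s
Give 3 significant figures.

In G = c = 1 units mass has dimensions of length; the conversion factor is G/c².
8.85 × 10⁴ kg × (G/c²) = 6.56 × 10⁻²³ m

6.56 × 10⁻²³ m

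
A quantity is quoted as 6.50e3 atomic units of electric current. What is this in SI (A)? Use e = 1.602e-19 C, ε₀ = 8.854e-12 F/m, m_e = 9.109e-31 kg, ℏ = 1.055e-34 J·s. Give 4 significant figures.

One atomic unit of electric current: I_au = e E_h/ℏ = m_e e⁵/((4πε₀)²ℏ³) = 6.612e-3 A.
6.50e3 × 6.612e-3 A = 42.98 A

42.98 A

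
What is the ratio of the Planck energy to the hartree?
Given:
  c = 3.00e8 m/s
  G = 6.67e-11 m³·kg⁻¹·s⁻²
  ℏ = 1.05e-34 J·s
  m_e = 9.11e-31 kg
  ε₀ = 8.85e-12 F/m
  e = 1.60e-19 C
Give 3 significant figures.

Planck energy: E_P = √(ℏc⁵/G) = 1.96e9 J
hartree: E_h = m_e e⁴/(4πε₀ℏ)² = 4.38e-18 J
ratio = 1.96e9 / 4.38e-18 = 4.47e26

4.47e26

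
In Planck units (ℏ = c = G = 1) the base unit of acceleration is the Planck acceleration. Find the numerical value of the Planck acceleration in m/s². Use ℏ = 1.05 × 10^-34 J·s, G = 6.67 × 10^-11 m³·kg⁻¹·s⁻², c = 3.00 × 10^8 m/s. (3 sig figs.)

5.59 × 10^51 m/s²

a_P = √(c⁷/(ℏG))
  = √(3.12 × 10^103)
  = 5.59 × 10^51 m/s²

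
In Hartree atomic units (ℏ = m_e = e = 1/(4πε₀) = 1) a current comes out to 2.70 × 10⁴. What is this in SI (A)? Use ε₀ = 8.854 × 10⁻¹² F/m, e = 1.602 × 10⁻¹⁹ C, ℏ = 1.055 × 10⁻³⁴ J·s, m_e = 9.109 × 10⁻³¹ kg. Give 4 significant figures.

178.5 A

One atomic unit of electric current: I_au = e E_h/ℏ = m_e e⁵/((4πε₀)²ℏ³) = 6.612 × 10⁻³ A.
2.70 × 10⁴ × 6.612 × 10⁻³ A = 178.5 A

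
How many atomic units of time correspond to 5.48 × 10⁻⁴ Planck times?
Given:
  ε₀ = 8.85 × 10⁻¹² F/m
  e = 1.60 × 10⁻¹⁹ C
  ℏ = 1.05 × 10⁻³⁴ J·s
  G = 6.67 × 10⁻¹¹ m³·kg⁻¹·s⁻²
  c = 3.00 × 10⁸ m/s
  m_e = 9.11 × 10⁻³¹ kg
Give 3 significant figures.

1.23 × 10⁻³⁰

Planck time: t_P = √(ℏG/c⁵) = 5.37 × 10⁻⁴⁴ s
atomic unit of time: τ_au = (4πε₀)²ℏ³/(m_e e⁴) = 2.40 × 10⁻¹⁷ s
5.48 × 10⁻⁴ × 5.37 × 10⁻⁴⁴ / 2.40 × 10⁻¹⁷ = 1.23 × 10⁻³⁰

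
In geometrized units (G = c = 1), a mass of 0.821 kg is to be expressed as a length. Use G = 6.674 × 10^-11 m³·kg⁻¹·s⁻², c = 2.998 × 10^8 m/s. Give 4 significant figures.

6.096 × 10^-28 m

In G = c = 1 units mass has dimensions of length; the conversion factor is G/c².
0.821 kg × (G/c²) = 6.096 × 10^-28 m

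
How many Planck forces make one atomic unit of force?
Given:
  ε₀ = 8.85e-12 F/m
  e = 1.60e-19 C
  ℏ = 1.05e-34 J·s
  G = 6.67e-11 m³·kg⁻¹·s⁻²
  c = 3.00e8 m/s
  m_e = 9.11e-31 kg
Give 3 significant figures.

atomic unit of force: F_au = E_h/a₀ = m_e²e⁶/((4πε₀)³ℏ⁴) = 8.33e-8 N
Planck force: F_P = c⁴/G = 1.21e44 N
ratio = 8.33e-8 / 1.21e44 = 6.86e-52

6.86e-52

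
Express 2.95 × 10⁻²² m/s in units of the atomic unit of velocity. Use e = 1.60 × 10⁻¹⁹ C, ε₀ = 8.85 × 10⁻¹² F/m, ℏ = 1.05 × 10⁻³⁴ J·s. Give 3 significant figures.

atomic unit of velocity: v_au = e²/(4πε₀ℏ) = 2.19 × 10⁶ m/s.
2.95 × 10⁻²² / 2.19 × 10⁶ = 1.35 × 10⁻²⁸

1.35 × 10⁻²⁸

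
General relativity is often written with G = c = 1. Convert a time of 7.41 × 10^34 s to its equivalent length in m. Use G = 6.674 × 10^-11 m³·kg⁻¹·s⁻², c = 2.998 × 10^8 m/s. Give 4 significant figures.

2.222 × 10^43 m

Time → length via c.
7.41 × 10^34 s × (c) = 2.222 × 10^43 m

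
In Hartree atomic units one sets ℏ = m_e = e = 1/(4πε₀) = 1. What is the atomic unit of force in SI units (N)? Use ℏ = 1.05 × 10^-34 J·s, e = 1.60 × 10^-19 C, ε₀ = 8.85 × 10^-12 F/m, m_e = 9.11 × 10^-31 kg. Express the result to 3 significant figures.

F_au = E_h/a₀ = m_e²e⁶/((4πε₀)³ℏ⁴)
E_h = 4.38 × 10^-18 J
a₀ = 5.26 × 10^-11 m
E_h/a₀ = 8.33 × 10^-8 N

8.33 × 10^-8 N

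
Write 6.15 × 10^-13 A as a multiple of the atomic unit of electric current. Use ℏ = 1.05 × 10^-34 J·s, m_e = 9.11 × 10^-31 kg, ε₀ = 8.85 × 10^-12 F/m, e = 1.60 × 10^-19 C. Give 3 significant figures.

atomic unit of electric current: I_au = e E_h/ℏ = m_e e⁵/((4πε₀)²ℏ³) = 6.67 × 10^-3 A.
6.15 × 10^-13 / 6.67 × 10^-3 = 9.22 × 10^-11

9.22 × 10^-11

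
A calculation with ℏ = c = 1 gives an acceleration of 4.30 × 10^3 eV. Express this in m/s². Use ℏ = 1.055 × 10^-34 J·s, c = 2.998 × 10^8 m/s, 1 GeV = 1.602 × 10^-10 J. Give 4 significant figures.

Acceleration is [L]/[T]² = c·[E]/ℏ.
1 GeV → c/ℏ × (1 GeV in J) = 4.552 × 10^32 m/s².
Convert the energy scale: 4.30 × 10^3 eV = 4.30 × 10^-6 GeV.
Result: 4.30 × 10^-6 × 4.552 × 10^32 = 1.958 × 10^27 m/s².

1.958 × 10^27 m/s²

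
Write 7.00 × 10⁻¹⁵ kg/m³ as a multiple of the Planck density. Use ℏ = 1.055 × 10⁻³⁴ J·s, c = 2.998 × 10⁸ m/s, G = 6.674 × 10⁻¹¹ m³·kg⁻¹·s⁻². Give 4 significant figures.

Planck density: ρ_P = c⁵/(ℏG²) = 5.154 × 10⁹⁶ kg/m³.
7.00 × 10⁻¹⁵ / 5.154 × 10⁹⁶ = 1.358 × 10⁻¹¹¹

1.358 × 10⁻¹¹¹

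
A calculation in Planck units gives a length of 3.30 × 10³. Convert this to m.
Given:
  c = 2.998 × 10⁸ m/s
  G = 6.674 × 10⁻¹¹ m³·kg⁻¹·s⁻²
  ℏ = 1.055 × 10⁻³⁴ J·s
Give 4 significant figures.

5.334 × 10⁻³² m

One Planck length: ℓ_P = √(ℏG/c³) = 1.616 × 10⁻³⁵ m.
3.30 × 10³ × 1.616 × 10⁻³⁵ m = 5.334 × 10⁻³² m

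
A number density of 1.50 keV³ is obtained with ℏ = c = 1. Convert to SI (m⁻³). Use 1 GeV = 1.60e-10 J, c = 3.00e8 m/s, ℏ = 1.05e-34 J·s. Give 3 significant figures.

1.97e29 m⁻³

Number density is [L]⁻³ = [E]³/(ℏc)³.
1 GeV³ → 1/(ℏc)³ × (1 GeV in J)³ = 1.31e47 m⁻³.
Convert the energy scale: 1.50 keV³ = 1.50e-18 GeV³.
Result: 1.50e-18 × 1.31e47 = 1.97e29 m⁻³.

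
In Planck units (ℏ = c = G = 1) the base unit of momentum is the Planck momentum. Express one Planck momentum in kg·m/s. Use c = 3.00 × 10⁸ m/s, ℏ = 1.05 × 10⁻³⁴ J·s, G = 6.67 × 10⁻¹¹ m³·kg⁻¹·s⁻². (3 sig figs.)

p_P = √(ℏc³/G)
  = √(42.5)
  = 6.52 kg·m/s

6.52 kg·m/s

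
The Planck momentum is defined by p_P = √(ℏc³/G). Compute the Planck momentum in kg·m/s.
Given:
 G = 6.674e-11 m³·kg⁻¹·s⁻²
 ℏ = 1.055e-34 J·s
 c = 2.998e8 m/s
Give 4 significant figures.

p_P = √(ℏc³/G)
  = √(42.60)
  = 6.527 kg·m/s

6.527 kg·m/s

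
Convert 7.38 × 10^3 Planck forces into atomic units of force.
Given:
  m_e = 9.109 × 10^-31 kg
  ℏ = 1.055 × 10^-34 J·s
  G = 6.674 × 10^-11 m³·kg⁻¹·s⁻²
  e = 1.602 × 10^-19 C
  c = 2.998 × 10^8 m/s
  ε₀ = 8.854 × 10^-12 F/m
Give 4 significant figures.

Planck force: F_P = c⁴/G = 1.210 × 10^44 N
atomic unit of force: F_au = E_h/a₀ = m_e²e⁶/((4πε₀)³ℏ⁴) = 8.220 × 10^-8 N
7.38 × 10^3 × 1.210 × 10^44 / 8.220 × 10^-8 = 1.087 × 10^55

1.087 × 10^55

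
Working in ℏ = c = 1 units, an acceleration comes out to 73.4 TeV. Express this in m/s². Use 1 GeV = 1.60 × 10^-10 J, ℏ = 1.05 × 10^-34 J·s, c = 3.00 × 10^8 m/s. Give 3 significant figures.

3.36 × 10^37 m/s²

Acceleration is [L]/[T]² = c·[E]/ℏ.
1 GeV → c/ℏ × (1 GeV in J) = 4.57 × 10^32 m/s².
Convert the energy scale: 73.4 TeV = 7.34 × 10^4 GeV.
Result: 7.34 × 10^4 × 4.57 × 10^32 = 3.36 × 10^37 m/s².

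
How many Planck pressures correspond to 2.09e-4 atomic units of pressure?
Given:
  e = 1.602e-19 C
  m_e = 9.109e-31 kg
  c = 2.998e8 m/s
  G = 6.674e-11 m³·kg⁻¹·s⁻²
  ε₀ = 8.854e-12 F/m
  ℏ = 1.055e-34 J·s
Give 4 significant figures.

atomic unit of pressure: P_au = E_h/a₀³ = m_e⁴e¹⁰/((4πε₀)⁵ℏ⁸) = 2.929e13 Pa
Planck pressure: p_P = c⁷/(ℏG²) = 4.632e113 Pa
2.09e-4 × 2.929e13 / 4.632e113 = 1.322e-104

1.322e-104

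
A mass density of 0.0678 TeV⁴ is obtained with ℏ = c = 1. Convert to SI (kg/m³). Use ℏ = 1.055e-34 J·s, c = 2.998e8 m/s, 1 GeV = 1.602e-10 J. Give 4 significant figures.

1.570e31 kg/m³

Mass density is [E]/(c²[L]³) = [E]⁴/(ℏ³c⁵).
1 GeV⁴ → 1/(ℏ³c⁵) × (1 GeV in J)⁴ = 2.316e20 kg/m³.
Convert the energy scale: 0.0678 TeV⁴ = 6.78e10 GeV⁴.
Result: 6.78e10 × 2.316e20 = 1.570e31 kg/m³.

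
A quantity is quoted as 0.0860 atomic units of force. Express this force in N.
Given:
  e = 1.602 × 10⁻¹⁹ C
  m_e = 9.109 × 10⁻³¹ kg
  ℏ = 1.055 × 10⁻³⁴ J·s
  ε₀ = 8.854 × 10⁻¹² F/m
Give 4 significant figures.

One atomic unit of force: F_au = E_h/a₀ = m_e²e⁶/((4πε₀)³ℏ⁴) = 8.220 × 10⁻⁸ N.
0.0860 × 8.220 × 10⁻⁸ N = 7.069 × 10⁻⁹ N

7.069 × 10⁻⁹ N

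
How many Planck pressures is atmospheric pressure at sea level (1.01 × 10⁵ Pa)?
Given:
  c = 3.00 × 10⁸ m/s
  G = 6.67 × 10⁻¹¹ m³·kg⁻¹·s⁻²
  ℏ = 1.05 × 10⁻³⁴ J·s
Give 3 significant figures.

Planck pressure: p_P = c⁷/(ℏG²) = 4.68 × 10¹¹³ Pa.
1.01 × 10⁵ / 4.68 × 10¹¹³ = 2.16 × 10⁻¹⁰⁹

2.16 × 10⁻¹⁰⁹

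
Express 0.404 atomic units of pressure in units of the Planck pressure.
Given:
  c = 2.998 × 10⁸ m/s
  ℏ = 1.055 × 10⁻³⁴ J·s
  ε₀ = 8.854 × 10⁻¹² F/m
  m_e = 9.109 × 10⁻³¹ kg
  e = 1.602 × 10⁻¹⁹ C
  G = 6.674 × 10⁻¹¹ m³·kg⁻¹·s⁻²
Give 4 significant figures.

atomic unit of pressure: P_au = E_h/a₀³ = m_e⁴e¹⁰/((4πε₀)⁵ℏ⁸) = 2.929 × 10¹³ Pa
Planck pressure: p_P = c⁷/(ℏG²) = 4.632 × 10¹¹³ Pa
0.404 × 2.929 × 10¹³ / 4.632 × 10¹¹³ = 2.555 × 10⁻¹⁰¹

2.555 × 10⁻¹⁰¹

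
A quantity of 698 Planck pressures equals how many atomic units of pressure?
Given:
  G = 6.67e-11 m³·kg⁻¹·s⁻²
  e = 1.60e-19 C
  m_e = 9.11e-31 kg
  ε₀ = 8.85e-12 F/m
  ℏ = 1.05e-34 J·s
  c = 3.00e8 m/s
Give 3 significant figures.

1.08e103

Planck pressure: p_P = c⁷/(ℏG²) = 4.68e113 Pa
atomic unit of pressure: P_au = E_h/a₀³ = m_e⁴e¹⁰/((4πε₀)⁵ℏ⁸) = 3.01e13 Pa
698 × 4.68e113 / 3.01e13 = 1.08e103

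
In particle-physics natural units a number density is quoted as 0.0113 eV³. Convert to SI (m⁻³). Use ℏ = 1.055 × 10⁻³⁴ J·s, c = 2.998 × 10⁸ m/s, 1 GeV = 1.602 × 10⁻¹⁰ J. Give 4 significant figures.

Number density is [L]⁻³ = [E]³/(ℏc)³.
1 GeV³ → 1/(ℏc)³ × (1 GeV in J)³ = 1.299 × 10⁴⁷ m⁻³.
Convert the energy scale: 0.0113 eV³ = 1.13 × 10⁻²⁹ GeV³.
Result: 1.13 × 10⁻²⁹ × 1.299 × 10⁴⁷ = 1.468 × 10¹⁸ m⁻³.

1.468 × 10¹⁸ m⁻³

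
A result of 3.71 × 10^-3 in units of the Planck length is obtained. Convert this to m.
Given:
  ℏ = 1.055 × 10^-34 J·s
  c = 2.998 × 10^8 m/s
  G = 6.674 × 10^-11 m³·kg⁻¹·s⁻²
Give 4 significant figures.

5.997 × 10^-38 m

One Planck length: ℓ_P = √(ℏG/c³) = 1.616 × 10^-35 m.
3.71 × 10^-3 × 1.616 × 10^-35 m = 5.997 × 10^-38 m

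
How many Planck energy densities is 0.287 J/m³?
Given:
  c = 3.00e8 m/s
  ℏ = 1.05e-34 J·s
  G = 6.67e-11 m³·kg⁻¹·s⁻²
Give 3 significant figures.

Planck energy density: u_P = c⁷/(ℏG²) = 4.68e113 J/m³.
0.287 / 4.68e113 = 6.13e-115

6.13e-115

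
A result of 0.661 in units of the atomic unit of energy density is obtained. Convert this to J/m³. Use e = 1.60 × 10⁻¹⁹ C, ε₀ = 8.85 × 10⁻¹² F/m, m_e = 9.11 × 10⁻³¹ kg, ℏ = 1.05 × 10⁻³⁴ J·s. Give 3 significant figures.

One atomic unit of energy density: u_au = E_h/a₀³ = m_e⁴e¹⁰/((4πε₀)⁵ℏ⁸) = 3.01 × 10¹³ J/m³.
0.661 × 3.01 × 10¹³ J/m³ = 1.99 × 10¹³ J/m³

1.99 × 10¹³ J/m³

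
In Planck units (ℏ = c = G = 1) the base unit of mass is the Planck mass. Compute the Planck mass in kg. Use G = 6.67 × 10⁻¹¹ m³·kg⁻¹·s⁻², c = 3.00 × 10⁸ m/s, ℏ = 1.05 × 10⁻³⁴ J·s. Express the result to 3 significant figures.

2.17 × 10⁻⁸ kg

m_P = √(ℏc/G)
  = √(4.72 × 10⁻¹⁶)
  = 2.17 × 10⁻⁸ kg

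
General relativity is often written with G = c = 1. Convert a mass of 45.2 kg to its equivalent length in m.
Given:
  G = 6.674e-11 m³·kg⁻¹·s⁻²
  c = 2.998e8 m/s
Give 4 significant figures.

3.356e-26 m

In G = c = 1 units mass has dimensions of length; the conversion factor is G/c².
45.2 kg × (G/c²) = 3.356e-26 m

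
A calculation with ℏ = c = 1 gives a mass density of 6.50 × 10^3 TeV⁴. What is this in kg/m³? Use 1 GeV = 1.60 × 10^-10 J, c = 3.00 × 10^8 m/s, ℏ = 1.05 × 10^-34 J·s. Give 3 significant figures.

1.51 × 10^36 kg/m³

Mass density is [E]/(c²[L]³) = [E]⁴/(ℏ³c⁵).
1 GeV⁴ → 1/(ℏ³c⁵) × (1 GeV in J)⁴ = 2.33 × 10^20 kg/m³.
Convert the energy scale: 6.50 × 10^3 TeV⁴ = 6.50 × 10^15 GeV⁴.
Result: 6.50 × 10^15 × 2.33 × 10^20 = 1.51 × 10^36 kg/m³.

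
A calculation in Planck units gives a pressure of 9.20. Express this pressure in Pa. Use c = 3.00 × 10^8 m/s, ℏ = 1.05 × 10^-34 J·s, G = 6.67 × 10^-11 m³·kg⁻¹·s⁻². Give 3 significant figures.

4.31 × 10^114 Pa

One Planck pressure: p_P = c⁷/(ℏG²) = 4.68 × 10^113 Pa.
9.20 × 4.68 × 10^113 Pa = 4.31 × 10^114 Pa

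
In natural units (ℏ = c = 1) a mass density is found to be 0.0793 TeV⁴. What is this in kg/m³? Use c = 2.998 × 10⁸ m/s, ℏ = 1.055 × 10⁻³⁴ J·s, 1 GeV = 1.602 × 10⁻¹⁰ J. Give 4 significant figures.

Mass density is [E]/(c²[L]³) = [E]⁴/(ℏ³c⁵).
1 GeV⁴ → 1/(ℏ³c⁵) × (1 GeV in J)⁴ = 2.316 × 10²⁰ kg/m³.
Convert the energy scale: 0.0793 TeV⁴ = 7.93 × 10¹⁰ GeV⁴.
Result: 7.93 × 10¹⁰ × 2.316 × 10²⁰ = 1.837 × 10³¹ kg/m³.

1.837 × 10³¹ kg/m³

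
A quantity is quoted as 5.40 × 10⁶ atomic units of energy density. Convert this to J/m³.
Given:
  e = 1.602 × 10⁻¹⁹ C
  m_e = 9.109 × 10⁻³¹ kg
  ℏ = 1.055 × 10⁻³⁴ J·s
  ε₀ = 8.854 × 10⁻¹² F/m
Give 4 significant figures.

One atomic unit of energy density: u_au = E_h/a₀³ = m_e⁴e¹⁰/((4πε₀)⁵ℏ⁸) = 2.929 × 10¹³ J/m³.
5.40 × 10⁶ × 2.929 × 10¹³ J/m³ = 1.582 × 10²⁰ J/m³

1.582 × 10²⁰ J/m³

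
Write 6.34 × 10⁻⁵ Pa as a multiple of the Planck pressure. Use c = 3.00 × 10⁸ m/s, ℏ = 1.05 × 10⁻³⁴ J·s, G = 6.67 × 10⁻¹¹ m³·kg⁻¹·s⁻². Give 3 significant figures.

Planck pressure: p_P = c⁷/(ℏG²) = 4.68 × 10¹¹³ Pa.
6.34 × 10⁻⁵ / 4.68 × 10¹¹³ = 1.35 × 10⁻¹¹⁸

1.35 × 10⁻¹¹⁸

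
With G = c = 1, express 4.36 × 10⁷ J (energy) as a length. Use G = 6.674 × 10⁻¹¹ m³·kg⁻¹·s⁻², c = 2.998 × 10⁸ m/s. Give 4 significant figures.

3.602 × 10⁻³⁷ m

Energy → length via G/c⁴.
4.36 × 10⁷ J × (G/c⁴) = 3.602 × 10⁻³⁷ m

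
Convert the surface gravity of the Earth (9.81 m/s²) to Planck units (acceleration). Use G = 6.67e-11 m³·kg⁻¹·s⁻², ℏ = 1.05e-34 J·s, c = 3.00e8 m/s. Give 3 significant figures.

Planck acceleration: a_P = √(c⁷/(ℏG)) = 5.59e51 m/s².
9.81 / 5.59e51 = 1.76e-51

1.76e-51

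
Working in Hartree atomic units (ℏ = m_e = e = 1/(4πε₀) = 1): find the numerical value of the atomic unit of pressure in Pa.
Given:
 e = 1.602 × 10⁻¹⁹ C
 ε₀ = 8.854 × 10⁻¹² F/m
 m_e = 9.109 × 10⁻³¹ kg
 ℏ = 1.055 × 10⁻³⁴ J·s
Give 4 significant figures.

Dimensional analysis gives P_au = E_h/a₀³ = m_e⁴e¹⁰/((4πε₀)⁵ℏ⁸).
E_h = 4.354 × 10⁻¹⁸ J
a₀ = 5.297 × 10⁻¹¹ m
E_h/a₀³ = 2.929 × 10¹³ Pa

2.929 × 10¹³ Pa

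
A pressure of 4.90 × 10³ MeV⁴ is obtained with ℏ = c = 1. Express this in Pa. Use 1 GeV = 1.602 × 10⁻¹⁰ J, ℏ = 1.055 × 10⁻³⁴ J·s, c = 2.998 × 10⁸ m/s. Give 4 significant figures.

1.020 × 10²⁹ Pa

Pressure is [E]/[L]³ = [E]⁴/(ℏc)³.
1 GeV⁴ → 1/(ℏc)³ × (1 GeV in J)⁴ = 2.082 × 10³⁷ Pa.
Convert the energy scale: 4.90 × 10³ MeV⁴ = 4.90 × 10⁻⁹ GeV⁴.
Result: 4.90 × 10⁻⁹ × 2.082 × 10³⁷ = 1.020 × 10²⁹ Pa.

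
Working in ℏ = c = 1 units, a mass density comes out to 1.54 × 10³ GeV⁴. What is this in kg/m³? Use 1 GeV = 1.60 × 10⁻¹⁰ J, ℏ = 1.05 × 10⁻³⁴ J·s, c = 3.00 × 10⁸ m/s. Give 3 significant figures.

Mass density is [E]/(c²[L]³) = [E]⁴/(ℏ³c⁵).
1 GeV⁴ → 1/(ℏ³c⁵) × (1 GeV in J)⁴ = 2.33 × 10²⁰ kg/m³.
Result: 1.54 × 10³ × 2.33 × 10²⁰ = 3.59 × 10²³ kg/m³.

3.59 × 10²³ kg/m³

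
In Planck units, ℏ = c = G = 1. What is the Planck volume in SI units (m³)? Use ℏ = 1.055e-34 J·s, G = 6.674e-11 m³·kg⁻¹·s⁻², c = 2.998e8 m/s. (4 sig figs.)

4.224e-105 m³

The unique combination of the constants set to 1 with dimensions of volume is V_P = (ℏG/c³)^(3/2).
  = √(1.784e-209)
  = 4.224e-105 m³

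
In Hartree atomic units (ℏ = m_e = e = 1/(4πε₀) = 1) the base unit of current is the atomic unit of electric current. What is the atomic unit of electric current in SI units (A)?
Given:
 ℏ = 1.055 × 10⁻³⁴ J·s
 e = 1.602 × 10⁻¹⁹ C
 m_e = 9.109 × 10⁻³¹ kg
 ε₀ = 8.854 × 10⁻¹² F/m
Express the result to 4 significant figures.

6.612 × 10⁻³ A

I_au = e E_h/ℏ = m_e e⁵/((4πε₀)²ℏ³)
E_h = 4.354 × 10⁻¹⁸ J
e·E_h/ℏ = 6.612 × 10⁻³ A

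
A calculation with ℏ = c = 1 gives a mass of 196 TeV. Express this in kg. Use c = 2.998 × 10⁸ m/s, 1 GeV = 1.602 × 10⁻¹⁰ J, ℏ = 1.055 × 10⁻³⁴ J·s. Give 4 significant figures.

Mass is [E]/c²; divide by c².
1 GeV → 1/c² × (1 GeV in J) = 1.782 × 10⁻²⁷ kg.
Convert the energy scale: 196 TeV = 1.96 × 10⁵ GeV.
Result: 1.96 × 10⁵ × 1.782 × 10⁻²⁷ = 3.493 × 10⁻²² kg.

3.493 × 10⁻²² kg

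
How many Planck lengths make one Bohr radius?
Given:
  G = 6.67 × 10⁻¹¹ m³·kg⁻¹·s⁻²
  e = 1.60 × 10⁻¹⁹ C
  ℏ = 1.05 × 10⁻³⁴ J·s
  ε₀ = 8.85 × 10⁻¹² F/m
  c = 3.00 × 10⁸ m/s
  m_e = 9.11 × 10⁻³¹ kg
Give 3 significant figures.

Bohr radius: a₀ = 4πε₀ℏ²/(m_e e²) = 5.26 × 10⁻¹¹ m
Planck length: ℓ_P = √(ℏG/c³) = 1.61 × 10⁻³⁵ m
ratio = 5.26 × 10⁻¹¹ / 1.61 × 10⁻³⁵ = 3.26 × 10²⁴

3.26 × 10²⁴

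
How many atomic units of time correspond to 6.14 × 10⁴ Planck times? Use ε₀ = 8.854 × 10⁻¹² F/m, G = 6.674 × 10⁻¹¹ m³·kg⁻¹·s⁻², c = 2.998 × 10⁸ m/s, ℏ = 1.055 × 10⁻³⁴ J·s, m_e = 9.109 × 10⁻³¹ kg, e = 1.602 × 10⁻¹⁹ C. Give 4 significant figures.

Planck time: t_P = √(ℏG/c⁵) = 5.392 × 10⁻⁴⁴ s
atomic unit of time: τ_au = (4πε₀)²ℏ³/(m_e e⁴) = 2.423 × 10⁻¹⁷ s
6.14 × 10⁴ × 5.392 × 10⁻⁴⁴ / 2.423 × 10⁻¹⁷ = 1.366 × 10⁻²²

1.366 × 10⁻²²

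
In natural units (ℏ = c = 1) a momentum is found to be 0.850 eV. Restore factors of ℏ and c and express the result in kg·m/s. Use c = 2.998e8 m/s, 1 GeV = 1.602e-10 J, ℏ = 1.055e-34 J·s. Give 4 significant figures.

Momentum is [E]/c; divide by c.
1 GeV → 1/c × (1 GeV in J) = 5.344e-19 kg·m/s.
Convert the energy scale: 0.850 eV = 8.50e-10 GeV.
Result: 8.50e-10 × 5.344e-19 = 4.542e-28 kg·m/s.

4.542e-28 kg·m/s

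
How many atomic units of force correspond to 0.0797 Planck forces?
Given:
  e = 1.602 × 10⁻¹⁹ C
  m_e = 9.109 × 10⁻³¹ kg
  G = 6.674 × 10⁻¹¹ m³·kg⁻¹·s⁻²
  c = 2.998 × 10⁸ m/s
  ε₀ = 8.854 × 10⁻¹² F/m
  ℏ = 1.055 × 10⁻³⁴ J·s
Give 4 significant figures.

Planck force: F_P = c⁴/G = 1.210 × 10⁴⁴ N
atomic unit of force: F_au = E_h/a₀ = m_e²e⁶/((4πε₀)³ℏ⁴) = 8.220 × 10⁻⁸ N
0.0797 × 1.210 × 10⁴⁴ / 8.220 × 10⁻⁸ = 1.174 × 10⁵⁰

1.174 × 10⁵⁰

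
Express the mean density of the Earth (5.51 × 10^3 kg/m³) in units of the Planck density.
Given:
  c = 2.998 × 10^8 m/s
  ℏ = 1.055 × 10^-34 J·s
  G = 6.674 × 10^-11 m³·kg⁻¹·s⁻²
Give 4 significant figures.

1.069 × 10^-93

Planck density: ρ_P = c⁵/(ℏG²) = 5.154 × 10^96 kg/m³.
5.51 × 10^3 / 5.154 × 10^96 = 1.069 × 10^-93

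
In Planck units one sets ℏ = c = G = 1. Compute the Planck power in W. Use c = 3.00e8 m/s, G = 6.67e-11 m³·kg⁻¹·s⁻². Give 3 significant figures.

3.64e52 W

P_P = c⁵/G
  = 2.43e42 / 6.67e-11
  = 3.64e52 W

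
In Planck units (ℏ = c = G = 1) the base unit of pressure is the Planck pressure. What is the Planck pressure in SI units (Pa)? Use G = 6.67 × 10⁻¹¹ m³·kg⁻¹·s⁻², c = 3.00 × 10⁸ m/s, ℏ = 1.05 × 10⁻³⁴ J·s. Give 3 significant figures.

4.68 × 10¹¹³ Pa

p_P = c⁷/(ℏG²)
  = 2.19 × 10⁵⁹ / 4.67 × 10⁻⁵⁵
  = 4.68 × 10¹¹³ Pa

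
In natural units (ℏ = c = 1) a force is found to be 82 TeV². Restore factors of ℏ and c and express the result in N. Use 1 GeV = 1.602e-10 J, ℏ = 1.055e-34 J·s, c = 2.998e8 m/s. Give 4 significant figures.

6.654e13 N

Force is [E]/[L] = [E]²/(ℏc); restore (ℏc)⁻¹.
1 GeV² → 1/(ℏc) × (1 GeV in J)² = 8.114e5 N.
Convert the energy scale: 82 TeV² = 8.20e7 GeV².
Result: 8.20e7 × 8.114e5 = 6.654e13 N.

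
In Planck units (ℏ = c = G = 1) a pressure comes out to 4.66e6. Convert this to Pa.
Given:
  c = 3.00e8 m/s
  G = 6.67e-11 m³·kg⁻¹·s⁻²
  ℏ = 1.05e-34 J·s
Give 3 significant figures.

One Planck pressure: p_P = c⁷/(ℏG²) = 4.68e113 Pa.
4.66e6 × 4.68e113 Pa = 2.18e120 Pa

2.18e120 Pa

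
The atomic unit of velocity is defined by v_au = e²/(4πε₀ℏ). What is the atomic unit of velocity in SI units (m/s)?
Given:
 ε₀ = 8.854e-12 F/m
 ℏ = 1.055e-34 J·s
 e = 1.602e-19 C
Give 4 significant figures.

v_au = e²/(4πε₀ℏ)
  = 2.566e-38 / 1.174e-44
  = 2.186e6 m/s

2.186e6 m/s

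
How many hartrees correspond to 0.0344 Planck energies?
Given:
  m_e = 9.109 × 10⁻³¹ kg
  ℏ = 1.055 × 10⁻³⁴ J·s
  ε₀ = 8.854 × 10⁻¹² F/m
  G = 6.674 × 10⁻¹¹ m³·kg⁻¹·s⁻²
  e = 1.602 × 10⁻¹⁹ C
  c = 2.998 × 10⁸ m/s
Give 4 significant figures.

Planck energy: E_P = √(ℏc⁵/G) = 1.957 × 10⁹ J
hartree: E_h = m_e e⁴/(4πε₀ℏ)² = 4.354 × 10⁻¹⁸ J
0.0344 × 1.957 × 10⁹ / 4.354 × 10⁻¹⁸ = 1.546 × 10²⁵

1.546 × 10²⁵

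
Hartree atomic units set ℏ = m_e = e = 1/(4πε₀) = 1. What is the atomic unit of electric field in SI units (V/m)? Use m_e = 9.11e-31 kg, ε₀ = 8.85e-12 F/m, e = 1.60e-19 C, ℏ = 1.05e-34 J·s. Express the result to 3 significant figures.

5.20e11 V/m

From ℏ = m_e = e = 1/(4πε₀) = 1 the electric field scale is E_au = E_h/(e a₀) = m_e²e⁵/((4πε₀)³ℏ⁴).
E_h = 4.38e-18 J
a₀ = 5.26e-11 m
E_h/(e·a₀) = 5.20e11 V/m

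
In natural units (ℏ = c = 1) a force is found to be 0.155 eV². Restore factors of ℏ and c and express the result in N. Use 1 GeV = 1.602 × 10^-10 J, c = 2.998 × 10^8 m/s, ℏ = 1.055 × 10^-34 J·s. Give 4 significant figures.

Force is [E]/[L] = [E]²/(ℏc); restore (ℏc)⁻¹.
1 GeV² → 1/(ℏc) × (1 GeV in J)² = 8.114 × 10^5 N.
Convert the energy scale: 0.155 eV² = 1.55 × 10^-19 GeV².
Result: 1.55 × 10^-19 × 8.114 × 10^5 = 1.258 × 10^-13 N.

1.258 × 10^-13 N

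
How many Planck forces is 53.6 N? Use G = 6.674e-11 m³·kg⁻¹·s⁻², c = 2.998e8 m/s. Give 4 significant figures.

4.428e-43

Planck force: F_P = c⁴/G = 1.210e44 N.
53.6 / 1.210e44 = 4.428e-43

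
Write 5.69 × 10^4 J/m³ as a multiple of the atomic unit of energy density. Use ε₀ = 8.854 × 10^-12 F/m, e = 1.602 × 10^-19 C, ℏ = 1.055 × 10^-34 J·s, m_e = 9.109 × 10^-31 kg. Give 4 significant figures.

atomic unit of energy density: u_au = E_h/a₀³ = m_e⁴e¹⁰/((4πε₀)⁵ℏ⁸) = 2.929 × 10^13 J/m³.
5.69 × 10^4 / 2.929 × 10^13 = 1.943 × 10^-9

1.943 × 10^-9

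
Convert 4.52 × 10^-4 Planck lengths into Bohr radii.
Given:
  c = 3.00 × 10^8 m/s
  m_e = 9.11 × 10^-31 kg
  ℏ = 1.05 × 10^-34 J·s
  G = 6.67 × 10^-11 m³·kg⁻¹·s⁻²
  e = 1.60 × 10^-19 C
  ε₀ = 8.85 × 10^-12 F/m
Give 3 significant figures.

1.38 × 10^-28

Planck length: ℓ_P = √(ℏG/c³) = 1.61 × 10^-35 m
Bohr radius: a₀ = 4πε₀ℏ²/(m_e e²) = 5.26 × 10^-11 m
4.52 × 10^-4 × 1.61 × 10^-35 / 5.26 × 10^-11 = 1.38 × 10^-28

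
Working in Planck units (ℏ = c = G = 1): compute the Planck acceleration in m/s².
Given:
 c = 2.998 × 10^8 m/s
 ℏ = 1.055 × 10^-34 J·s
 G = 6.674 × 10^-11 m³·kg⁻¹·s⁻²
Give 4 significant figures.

Dimensional analysis gives a_P = √(c⁷/(ℏG)).
  = √(3.092 × 10^103)
  = 5.560 × 10^51 m/s²

5.560 × 10^51 m/s²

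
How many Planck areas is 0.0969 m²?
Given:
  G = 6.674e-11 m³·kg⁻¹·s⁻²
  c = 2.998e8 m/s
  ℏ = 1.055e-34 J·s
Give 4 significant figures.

3.708e68

Planck area: A_P = ℏG/c³ = 2.613e-70 m².
0.0969 / 2.613e-70 = 3.708e68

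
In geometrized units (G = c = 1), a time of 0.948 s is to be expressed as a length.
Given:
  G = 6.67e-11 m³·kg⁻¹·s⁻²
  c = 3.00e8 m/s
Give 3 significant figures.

2.84e8 m

Time → length via c.
0.948 s × (c) = 2.84e8 m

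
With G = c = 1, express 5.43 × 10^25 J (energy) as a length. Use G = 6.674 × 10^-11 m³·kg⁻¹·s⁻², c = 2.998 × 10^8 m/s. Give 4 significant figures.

4.486 × 10^-19 m

Energy → length via G/c⁴.
5.43 × 10^25 J × (G/c⁴) = 4.486 × 10^-19 m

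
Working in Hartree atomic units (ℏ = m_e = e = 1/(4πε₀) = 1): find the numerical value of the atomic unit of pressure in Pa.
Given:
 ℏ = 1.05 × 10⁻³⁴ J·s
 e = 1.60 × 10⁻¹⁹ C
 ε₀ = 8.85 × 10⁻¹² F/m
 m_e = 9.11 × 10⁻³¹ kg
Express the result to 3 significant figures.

3.01 × 10¹³ Pa

The unique combination of the constants set to 1 with dimensions of pressure is P_au = E_h/a₀³ = m_e⁴e¹⁰/((4πε₀)⁵ℏ⁸).
E_h = 4.38 × 10⁻¹⁸ J
a₀ = 5.26 × 10⁻¹¹ m
E_h/a₀³ = 3.01 × 10¹³ Pa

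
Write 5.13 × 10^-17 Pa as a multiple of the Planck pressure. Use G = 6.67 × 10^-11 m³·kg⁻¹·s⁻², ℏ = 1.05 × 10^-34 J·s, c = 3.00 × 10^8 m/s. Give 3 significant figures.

Planck pressure: p_P = c⁷/(ℏG²) = 4.68 × 10^113 Pa.
5.13 × 10^-17 / 4.68 × 10^113 = 1.10 × 10^-130

1.10 × 10^-130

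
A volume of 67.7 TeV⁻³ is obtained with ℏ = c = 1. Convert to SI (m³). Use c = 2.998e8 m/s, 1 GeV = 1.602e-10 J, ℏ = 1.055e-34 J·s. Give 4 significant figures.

5.210e-55 m³

Volume is [L]³ = [E]⁻³·(ℏc)³.
1 GeV⁻³ → (ℏc)³ × (1 GeV in J)⁻³ = 7.696e-48 m³.
Convert the energy scale: 67.7 TeV⁻³ = 6.77e-8 GeV⁻³.
Result: 6.77e-8 × 7.696e-48 = 5.210e-55 m³.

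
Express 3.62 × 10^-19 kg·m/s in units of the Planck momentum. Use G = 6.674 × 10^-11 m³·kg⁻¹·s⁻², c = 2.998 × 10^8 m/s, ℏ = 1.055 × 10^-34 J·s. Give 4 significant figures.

5.547 × 10^-20

Planck momentum: p_P = √(ℏc³/G) = 6.527 kg·m/s.
3.62 × 10^-19 / 6.527 = 5.547 × 10^-20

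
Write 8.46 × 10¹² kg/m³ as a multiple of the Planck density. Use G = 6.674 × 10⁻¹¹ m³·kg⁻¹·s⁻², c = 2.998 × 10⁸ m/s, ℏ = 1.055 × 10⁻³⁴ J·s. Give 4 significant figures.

1.641 × 10⁻⁸⁴

Planck density: ρ_P = c⁵/(ℏG²) = 5.154 × 10⁹⁶ kg/m³.
8.46 × 10¹² / 5.154 × 10⁹⁶ = 1.641 × 10⁻⁸⁴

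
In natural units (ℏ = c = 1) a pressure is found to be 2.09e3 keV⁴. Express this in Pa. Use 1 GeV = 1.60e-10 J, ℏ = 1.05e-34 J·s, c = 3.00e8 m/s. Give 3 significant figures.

Pressure is [E]/[L]³ = [E]⁴/(ℏc)³.
1 GeV⁴ → 1/(ℏc)³ × (1 GeV in J)⁴ = 2.10e37 Pa.
Convert the energy scale: 2.09e3 keV⁴ = 2.09e-21 GeV⁴.
Result: 2.09e-21 × 2.10e37 = 4.38e16 Pa.

4.38e16 Pa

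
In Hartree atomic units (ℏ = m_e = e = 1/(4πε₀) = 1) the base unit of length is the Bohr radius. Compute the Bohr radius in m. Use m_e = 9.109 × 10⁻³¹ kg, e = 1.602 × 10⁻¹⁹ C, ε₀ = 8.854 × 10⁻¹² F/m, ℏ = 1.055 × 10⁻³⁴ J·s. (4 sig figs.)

5.297 × 10⁻¹¹ m

a₀ = 4πε₀ℏ²/(m_e e²)
  = 1.238 × 10⁻⁷⁸ / 2.338 × 10⁻⁶⁸
  = 5.297 × 10⁻¹¹ m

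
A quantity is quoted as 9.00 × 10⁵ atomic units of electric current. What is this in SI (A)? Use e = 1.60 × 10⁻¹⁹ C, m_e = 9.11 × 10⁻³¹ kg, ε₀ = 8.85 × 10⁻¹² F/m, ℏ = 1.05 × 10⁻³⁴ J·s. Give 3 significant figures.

6.00 × 10³ A

One atomic unit of electric current: I_au = e E_h/ℏ = m_e e⁵/((4πε₀)²ℏ³) = 6.67 × 10⁻³ A.
9.00 × 10⁵ × 6.67 × 10⁻³ A = 6.00 × 10³ A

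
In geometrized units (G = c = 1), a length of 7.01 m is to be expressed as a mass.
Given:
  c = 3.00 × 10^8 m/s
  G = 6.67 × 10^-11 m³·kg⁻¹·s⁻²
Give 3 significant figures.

Length → mass via c²/G.
7.01 m × (c²/G) = 9.46 × 10^27 kg

9.46 × 10^27 kg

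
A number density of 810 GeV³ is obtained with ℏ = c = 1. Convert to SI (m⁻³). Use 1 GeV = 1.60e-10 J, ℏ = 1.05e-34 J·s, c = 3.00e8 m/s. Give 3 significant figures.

Number density is [L]⁻³ = [E]³/(ℏc)³.
1 GeV³ → 1/(ℏc)³ × (1 GeV in J)³ = 1.31e47 m⁻³.
Result: 810 × 1.31e47 = 1.06e50 m⁻³.

1.06e50 m⁻³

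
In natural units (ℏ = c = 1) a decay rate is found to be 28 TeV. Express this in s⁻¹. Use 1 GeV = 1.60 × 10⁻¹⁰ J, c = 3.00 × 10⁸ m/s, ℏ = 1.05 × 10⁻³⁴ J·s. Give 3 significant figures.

4.27 × 10²⁸ s⁻¹

A rate is [E]/ℏ; divide by ℏ.
1 GeV → 1/ℏ × (1 GeV in J) = 1.52 × 10²⁴ s⁻¹.
Convert the energy scale: 28 TeV = 2.80 × 10⁴ GeV.
Result: 2.80 × 10⁴ × 1.52 × 10²⁴ = 4.27 × 10²⁸ s⁻¹.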